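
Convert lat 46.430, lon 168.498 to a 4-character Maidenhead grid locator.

RN46

Shift to the Maidenhead origin (180°W, 90°S): lon 348.50, lat 136.43.
Field: 348.50/20 → 17 → R, 136.43/10 → 13 → N; chars RN.
Square: 8.50/2 → 4, 6.43/1 → 6; chars 46.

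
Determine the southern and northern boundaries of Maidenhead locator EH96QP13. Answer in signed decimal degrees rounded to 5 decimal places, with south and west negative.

-13.36250, -13.35833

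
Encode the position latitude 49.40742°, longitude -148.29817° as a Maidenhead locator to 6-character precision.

BN59uj

Add 180° to longitude and 90° to latitude: 31.7018, 139.4074.
Field: lon ⌊31.7018/20⌋ = 1 → B; lat ⌊139.4074/10⌋ = 13 → N.
Square: lon ⌊11.7018/2⌋ = 5; lat ⌊9.4074/1⌋ = 9.
Subsquare: lon ⌊1.7018/0.0833333⌋ = 20 → u; lat ⌊0.4074/0.0416667⌋ = 9 → j.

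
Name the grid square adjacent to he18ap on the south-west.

HE08xo

Longitude subsquare a = 0; −1 → -1, wraps to 23 = x, carry into square.
Longitude square 1; −1 → 0.
Latitude subsquare p = 15; −1 → 14 = o.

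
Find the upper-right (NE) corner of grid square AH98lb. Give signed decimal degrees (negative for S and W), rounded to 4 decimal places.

-11.9167, -161.0000

Field A=0, H=7: +0·20° lon, +7·10° lat → SW at lon -180°, lat -20°.
Square 9, 8: +9·2° lon, +8·1° lat → SW at lon -162°, lat -12°.
Subsquare l=11, b=1: +11·0.0833333° lon, +1·0.0416667° lat → SW at lon -161.083°, lat -11.9583°.
Cell spans 0.0833333° lon × 0.0416667° lat. NE corner is SW corner plus one full cell.
latitude -11.9167, longitude -161.0000.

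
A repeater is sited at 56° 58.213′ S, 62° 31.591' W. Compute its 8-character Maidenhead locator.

Shift to the Maidenhead origin (180°W, 90°S): lon 117.47348, lat 33.02978.
Field: lon ⌊117.47348/20⌋ = 5 → F; lat ⌊33.02978/10⌋ = 3 → D.
Square: lon ⌊17.47348/2⌋ = 8; lat ⌊3.02978/1⌋ = 3.
Subsquare: lon ⌊1.47348/0.0833333⌋ = 17 → r; lat ⌊0.02978/0.0416667⌋ = 0 → a.
Extended square: lon ⌊0.05682/0.00833333⌋ = 6; lat ⌊0.02978/0.00416667⌋ = 7.

FD83ra67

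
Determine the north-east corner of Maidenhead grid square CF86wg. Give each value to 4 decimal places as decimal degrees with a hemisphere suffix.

Field C=2, F=5: +2·20° lon, +5·10° lat → SW at lon -140°, lat -40°.
Square 8, 6: +8·2° lon, +6·1° lat → SW at lon -124°, lat -34°.
Subsquare w=22, g=6: +22·0.0833333° lon, +6·0.0416667° lat → SW at lon -122.167°, lat -33.75°.
Cell spans 0.0833333° lon × 0.0416667° lat. NE corner is SW corner plus one full cell.
latitude 33.7083° S, longitude 122.0833° W.

33.7083° S, 122.0833° W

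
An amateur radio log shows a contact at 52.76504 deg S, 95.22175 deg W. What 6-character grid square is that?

Add 180° to longitude and 90° to latitude: 84.7782, 37.2350.
Field: lon ⌊84.7782/20⌋ = 4 → E; lat ⌊37.2350/10⌋ = 3 → D.
Square: lon ⌊4.7782/2⌋ = 2; lat ⌊7.2350/1⌋ = 7.
Subsquare: lon ⌊0.7782/0.0833333⌋ = 9 → j; lat ⌊0.2350/0.0416667⌋ = 5 → f.

ED27jf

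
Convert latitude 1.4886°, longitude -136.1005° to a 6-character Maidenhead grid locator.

CJ11wl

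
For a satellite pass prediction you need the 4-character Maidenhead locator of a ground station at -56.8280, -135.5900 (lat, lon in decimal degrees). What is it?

CD23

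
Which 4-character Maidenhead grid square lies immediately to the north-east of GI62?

GI73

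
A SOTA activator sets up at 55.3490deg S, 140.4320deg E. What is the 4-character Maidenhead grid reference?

Add 180° to longitude and 90° to latitude: 320.43, 34.65.
Field: 320.43/20 → 16 → Q, 34.65/10 → 3 → D; chars QD.
Square: 0.43/2 → 0, 4.65/1 → 4; chars 04.

QD04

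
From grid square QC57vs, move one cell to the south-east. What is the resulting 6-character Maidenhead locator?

Longitude subsquare v = 21; +1 → 22 = w.
Latitude subsquare s = 18; −1 → 17 = r.

QC57wr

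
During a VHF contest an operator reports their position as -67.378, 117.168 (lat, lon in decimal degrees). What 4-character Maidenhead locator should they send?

Shift to the Maidenhead origin (180°W, 90°S): lon 297.17, lat 22.62.
Field (20°×10°, letters A–R): 297.17/20 → 14 → O, 22.62/10 → 2 → C; chars OC.
Square (2°×1°, digits 0–9): 17.17/2 → 8, 2.62/1 → 2; chars 82.

OC82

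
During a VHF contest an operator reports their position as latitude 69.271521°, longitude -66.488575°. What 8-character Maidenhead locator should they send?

Offset from 180°W / 90°S: lon 113.51143°, lat 159.27152°.
Field: lon ⌊113.51143/20⌋ = 5 → F; lat ⌊159.27152/10⌋ = 15 → P.
Square: lon ⌊13.51143/2⌋ = 6; lat ⌊9.27152/1⌋ = 9.
Subsquare: lon ⌊1.51143/0.0833333⌋ = 18 → s; lat ⌊0.27152/0.0416667⌋ = 6 → g.
Extended square: lon ⌊0.01143/0.00833333⌋ = 1; lat ⌊0.02152/0.00416667⌋ = 5.

FP69sg15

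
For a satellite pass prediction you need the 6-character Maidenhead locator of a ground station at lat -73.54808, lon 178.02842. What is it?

RB96ak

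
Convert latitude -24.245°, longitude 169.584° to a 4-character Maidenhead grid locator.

Shift to the Maidenhead origin (180°W, 90°S): lon 349.58, lat 65.75.
Field: 349.58/20 → 17 → R, 65.75/10 → 6 → G; chars RG.
Square: 9.58/2 → 4, 5.75/1 → 5; chars 45.

RG45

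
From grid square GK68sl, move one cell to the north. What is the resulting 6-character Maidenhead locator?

GK68sm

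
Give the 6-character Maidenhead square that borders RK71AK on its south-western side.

Longitude subsquare a = 0; −1 → -1, wraps to 23 = x, carry into square.
Longitude square 7; −1 → 6.
Latitude subsquare k = 10; −1 → 9 = j.

RK61xj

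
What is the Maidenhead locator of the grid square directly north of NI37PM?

NI37pn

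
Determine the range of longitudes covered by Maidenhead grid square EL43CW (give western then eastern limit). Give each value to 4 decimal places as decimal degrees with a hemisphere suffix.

91.8333° W, 91.7500° W

Field E=4, L=11: +4·20° lon, +11·10° lat → SW at lon -100°, lat 20°.
Square 4, 3: +4·2° lon, +3·1° lat → SW at lon -92°, lat 23°.
Subsquare c=2, w=22: +2·0.0833333° lon, +22·0.0416667° lat → SW at lon -91.8333°, lat 23.9167°.
Cell spans 0.0833333° lon × 0.0416667° lat.
west 91.8333° W, east 91.7500° W.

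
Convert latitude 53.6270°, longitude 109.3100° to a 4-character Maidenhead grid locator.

OO43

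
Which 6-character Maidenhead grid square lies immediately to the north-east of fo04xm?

Longitude subsquare x = 23; +1 → 24, wraps to 0 = a, carry into square.
Longitude square 0; +1 → 1.
Latitude subsquare m = 12; +1 → 13 = n.

FO14an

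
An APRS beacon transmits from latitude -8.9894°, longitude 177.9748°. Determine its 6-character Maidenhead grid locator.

RI81xa

Add 180° to longitude and 90° to latitude: 357.9748, 81.0106.
Field: 357.9748/20 → 17 → R, 81.0106/10 → 8 → I; chars RI.
Square: 17.9748/2 → 8, 1.0106/1 → 1; chars 81.
Subsquare: 1.9748/0.0833333 → 23 → x, 0.0106/0.0416667 → 0 → a; chars xa.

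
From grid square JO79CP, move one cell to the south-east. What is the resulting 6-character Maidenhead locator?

JO79do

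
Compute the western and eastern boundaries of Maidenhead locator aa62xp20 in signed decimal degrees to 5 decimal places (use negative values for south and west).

Field A=0, A=0: +0·20° lon, +0·10° lat → SW at lon -180°, lat -90°.
Square 6, 2: +6·2° lon, +2·1° lat → SW at lon -168°, lat -88°.
Subsquare x=23, p=15: +23·0.0833333° lon, +15·0.0416667° lat → SW at lon -166.083°, lat -87.375°.
Extended square 2, 0: +2·0.00833333° lon, +0·0.00416667° lat → SW at lon -166.067°, lat -87.375°.
Cell spans 0.00833333° lon × 0.00416667° lat.
west -166.06667, east -166.05833.

-166.06667, -166.05833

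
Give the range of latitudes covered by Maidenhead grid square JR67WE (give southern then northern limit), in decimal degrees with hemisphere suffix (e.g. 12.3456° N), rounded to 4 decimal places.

Field J=9, R=17: +9·20° lon, +17·10° lat → SW at lon 0°, lat 80°.
Square 6, 7: +6·2° lon, +7·1° lat → SW at lon 12°, lat 87°.
Subsquare w=22, e=4: +22·0.0833333° lon, +4·0.0416667° lat → SW at lon 13.8333°, lat 87.1667°.
Cell spans 0.0833333° lon × 0.0416667° lat.
south 87.1667° N, north 87.2083° N.

87.1667° N, 87.2083° N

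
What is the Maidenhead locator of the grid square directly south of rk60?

RJ69

Latitude square 0; −1 → -1, wraps to 9, carry into field.
Latitude field K = 10; −1 → 9 = J.
The longitude characters are unchanged.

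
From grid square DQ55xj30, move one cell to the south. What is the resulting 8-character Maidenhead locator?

DQ55xi39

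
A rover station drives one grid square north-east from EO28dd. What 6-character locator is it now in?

Longitude subsquare d = 3; +1 → 4 = e.
Latitude subsquare d = 3; +1 → 4 = e.

EO28ee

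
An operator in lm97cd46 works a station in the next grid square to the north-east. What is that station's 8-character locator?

LM97cd57

Longitude extended square 4; +1 → 5.
Latitude extended square 6; +1 → 7.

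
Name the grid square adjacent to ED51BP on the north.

Latitude subsquare p = 15; +1 → 16 = q.
The longitude characters are unchanged.

ED51bq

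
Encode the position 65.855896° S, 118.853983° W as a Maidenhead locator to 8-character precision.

DC04nd74

Shift to the Maidenhead origin (180°W, 90°S): lon 61.14602, lat 24.14410.
Field: lon ⌊61.14602/20⌋ = 3 → D; lat ⌊24.14410/10⌋ = 2 → C.
Square: lon ⌊1.14602/2⌋ = 0; lat ⌊4.14410/1⌋ = 4.
Subsquare: lon ⌊1.14602/0.0833333⌋ = 13 → n; lat ⌊0.14410/0.0416667⌋ = 3 → d.
Extended square: lon ⌊0.06268/0.00833333⌋ = 7; lat ⌊0.01910/0.00416667⌋ = 4.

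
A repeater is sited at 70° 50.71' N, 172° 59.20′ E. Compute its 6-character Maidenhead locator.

RQ60lu

Offset from 180°W / 90°S: lon 352.9867°, lat 160.8452°.
Field: lon ⌊352.9867/20⌋ = 17 → R; lat ⌊160.8452/10⌋ = 16 → Q.
Square: lon ⌊12.9867/2⌋ = 6; lat ⌊0.8452/1⌋ = 0.
Subsquare: lon ⌊0.9867/0.0833333⌋ = 11 → l; lat ⌊0.8452/0.0416667⌋ = 20 → u.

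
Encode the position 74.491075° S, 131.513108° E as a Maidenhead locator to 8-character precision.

PB55sm12

Offset from 180°W / 90°S: lon 311.51311°, lat 15.50893°.
Field: 311.51311/20 → 15 → P, 15.50893/10 → 1 → B; chars PB.
Square: 11.51311/2 → 5, 5.50893/1 → 5; chars 55.
Subsquare: 1.51311/0.0833333 → 18 → s, 0.50893/0.0416667 → 12 → m; chars sm.
Extended square: 0.01311/0.00833333 → 1, 0.00893/0.00416667 → 2; chars 12.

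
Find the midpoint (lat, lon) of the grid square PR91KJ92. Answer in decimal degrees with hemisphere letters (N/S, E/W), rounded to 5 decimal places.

Field P=15, R=17: +15·20° lon, +17·10° lat → SW at lon 120°, lat 80°.
Square 9, 1: +9·2° lon, +1·1° lat → SW at lon 138°, lat 81°.
Subsquare k=10, j=9: +10·0.0833333° lon, +9·0.0416667° lat → SW at lon 138.833°, lat 81.375°.
Extended square 9, 2: +9·0.00833333° lon, +2·0.00416667° lat → SW at lon 138.908°, lat 81.3833°.
Cell spans 0.00833333° lon × 0.00416667° lat. Centre is SW corner plus half of each.
latitude 81.38542° N, longitude 138.91250° E.

81.38542° N, 138.91250° E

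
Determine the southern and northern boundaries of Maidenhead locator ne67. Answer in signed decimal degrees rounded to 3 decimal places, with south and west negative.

Field N=13, E=4: +13·20° lon, +4·10° lat → SW at lon 80°, lat -50°.
Square 6, 7: +6·2° lon, +7·1° lat → SW at lon 92°, lat -43°.
Cell spans 2° lon × 1° lat.
south -43.000, north -42.000.

-43.000, -42.000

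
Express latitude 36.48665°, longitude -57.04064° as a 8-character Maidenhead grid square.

GM16ll56

Add 180° to longitude and 90° to latitude: 122.95936, 126.48665.
Field: 122.95936/20 → 6 → G, 126.48665/10 → 12 → M; chars GM.
Square: 2.95936/2 → 1, 6.48665/1 → 6; chars 16.
Subsquare: 0.95936/0.0833333 → 11 → l, 0.48665/0.0416667 → 11 → l; chars ll.
Extended square: 0.04269/0.00833333 → 5, 0.02832/0.00416667 → 6; chars 56.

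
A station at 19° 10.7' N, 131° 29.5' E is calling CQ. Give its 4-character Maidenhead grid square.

Shift to the Maidenhead origin (180°W, 90°S): lon 311.49, lat 109.18.
Field: 311.49/20 → 15 → P, 109.18/10 → 10 → K; chars PK.
Square: 11.49/2 → 5, 9.18/1 → 9; chars 59.

PK59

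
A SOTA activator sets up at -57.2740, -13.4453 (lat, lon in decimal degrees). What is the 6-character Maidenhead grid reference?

Add 180° to longitude and 90° to latitude: 166.5547, 32.7260.
Field: 166.5547/20 → 8 → I, 32.7260/10 → 3 → D; chars ID.
Square: 6.5547/2 → 3, 2.7260/1 → 2; chars 32.
Subsquare: 0.5547/0.0833333 → 6 → g, 0.7260/0.0416667 → 17 → r; chars gr.

ID32gr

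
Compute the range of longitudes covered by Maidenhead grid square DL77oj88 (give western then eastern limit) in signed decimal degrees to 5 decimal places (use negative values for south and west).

Field D=3, L=11: +3·20° lon, +11·10° lat → SW at lon -120°, lat 20°.
Square 7, 7: +7·2° lon, +7·1° lat → SW at lon -106°, lat 27°.
Subsquare o=14, j=9: +14·0.0833333° lon, +9·0.0416667° lat → SW at lon -104.833°, lat 27.375°.
Extended square 8, 8: +8·0.00833333° lon, +8·0.00416667° lat → SW at lon -104.767°, lat 27.4083°.
Cell spans 0.00833333° lon × 0.00416667° lat.
west -104.76667, east -104.75833.

-104.76667, -104.75833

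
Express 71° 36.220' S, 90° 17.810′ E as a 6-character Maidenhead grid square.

Add 180° to longitude and 90° to latitude: 270.2968, 18.3963.
Field (20°×10°, letters A–R): 270.2968/20 → 13 → N, 18.3963/10 → 1 → B; chars NB.
Square (2°×1°, digits 0–9): 10.2968/2 → 5, 8.3963/1 → 8; chars 58.
Subsquare (5′×2.5′, letters a–x): 0.2968/0.0833333 → 3 → d, 0.3963/0.0416667 → 9 → j; chars dj.

NB58dj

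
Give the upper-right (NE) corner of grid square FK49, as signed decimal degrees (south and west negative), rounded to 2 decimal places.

Field F=5, K=10: +5·20° lon, +10·10° lat → SW at lon -80°, lat 10°.
Square 4, 9: +4·2° lon, +9·1° lat → SW at lon -72°, lat 19°.
Cell spans 2° lon × 1° lat. NE corner is SW corner plus one full cell.
latitude 20.00, longitude -70.00.

20.00, -70.00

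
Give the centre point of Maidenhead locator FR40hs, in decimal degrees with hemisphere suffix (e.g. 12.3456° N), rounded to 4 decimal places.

80.7708° N, 71.3750° W

Field F=5, R=17: +5·20° lon, +17·10° lat → SW at lon -80°, lat 80°.
Square 4, 0: +4·2° lon, +0·1° lat → SW at lon -72°, lat 80°.
Subsquare h=7, s=18: +7·0.0833333° lon, +18·0.0416667° lat → SW at lon -71.4167°, lat 80.75°.
Cell spans 0.0833333° lon × 0.0416667° lat. Centre is SW corner plus half of each.
latitude 80.7708° N, longitude 71.3750° W.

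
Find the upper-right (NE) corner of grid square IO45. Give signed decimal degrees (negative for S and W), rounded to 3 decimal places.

Field I=8, O=14: +8·20° lon, +14·10° lat → SW at lon -20°, lat 50°.
Square 4, 5: +4·2° lon, +5·1° lat → SW at lon -12°, lat 55°.
Cell spans 2° lon × 1° lat. NE corner is SW corner plus one full cell.
latitude 56.000, longitude -10.000.

56.000, -10.000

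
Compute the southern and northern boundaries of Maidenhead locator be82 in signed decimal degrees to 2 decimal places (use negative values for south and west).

-48.00, -47.00

Field B=1, E=4: +1·20° lon, +4·10° lat → SW at lon -160°, lat -50°.
Square 8, 2: +8·2° lon, +2·1° lat → SW at lon -144°, lat -48°.
Cell spans 2° lon × 1° lat.
south -48.00, north -47.00.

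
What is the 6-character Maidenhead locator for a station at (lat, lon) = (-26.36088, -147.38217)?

BG63hp

Add 180° to longitude and 90° to latitude: 32.6178, 63.6391.
Field: 32.6178/20 → 1 → B, 63.6391/10 → 6 → G; chars BG.
Square: 12.6178/2 → 6, 3.6391/1 → 3; chars 63.
Subsquare: 0.6178/0.0833333 → 7 → h, 0.6391/0.0416667 → 15 → p; chars hp.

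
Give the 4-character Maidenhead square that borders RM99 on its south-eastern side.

AM08

Longitude square 9; +1 → 10, wraps to 0, carry into field.
Longitude field R = 17; +1 → 18, wraps to 0 = A, wrapping around the antimeridian.
Latitude square 9; −1 → 8.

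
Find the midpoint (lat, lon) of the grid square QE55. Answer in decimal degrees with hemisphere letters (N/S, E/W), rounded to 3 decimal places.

44.500° S, 151.000° E

Field Q=16, E=4: +16·20° lon, +4·10° lat → SW at lon 140°, lat -50°.
Square 5, 5: +5·2° lon, +5·1° lat → SW at lon 150°, lat -45°.
Cell spans 2° lon × 1° lat. Centre is SW corner plus half of each.
latitude 44.500° S, longitude 151.000° E.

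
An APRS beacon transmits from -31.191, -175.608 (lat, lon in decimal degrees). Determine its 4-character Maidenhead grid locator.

Add 180° to longitude and 90° to latitude: 4.39, 58.81.
Field: lon ⌊4.39/20⌋ = 0 → A; lat ⌊58.81/10⌋ = 5 → F.
Square: lon ⌊4.39/2⌋ = 2; lat ⌊8.81/1⌋ = 8.

AF28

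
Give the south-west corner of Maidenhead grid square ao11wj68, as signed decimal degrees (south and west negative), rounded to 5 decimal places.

Field A=0, O=14: +0·20° lon, +14·10° lat → SW at lon -180°, lat 50°.
Square 1, 1: +1·2° lon, +1·1° lat → SW at lon -178°, lat 51°.
Subsquare w=22, j=9: +22·0.0833333° lon, +9·0.0416667° lat → SW at lon -176.167°, lat 51.375°.
Extended square 6, 8: +6·0.00833333° lon, +8·0.00416667° lat → SW at lon -176.117°, lat 51.4083°.
latitude 51.40833, longitude -176.11667.

51.40833, -176.11667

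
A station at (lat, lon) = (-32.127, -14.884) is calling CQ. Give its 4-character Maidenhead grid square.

Offset from 180°W / 90°S: lon 165.12°, lat 57.87°.
Field: 165.12/20 → 8 → I, 57.87/10 → 5 → F; chars IF.
Square: 5.12/2 → 2, 7.87/1 → 7; chars 27.

IF27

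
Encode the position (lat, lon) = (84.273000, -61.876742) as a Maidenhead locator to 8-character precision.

Offset from 180°W / 90°S: lon 118.12326°, lat 174.27300°.
Field (20°×10°, letters A–R): 118.12326/20 → 5 → F, 174.27300/10 → 17 → R; chars FR.
Square (2°×1°, digits 0–9): 18.12326/2 → 9, 4.27300/1 → 4; chars 94.
Subsquare (5′×2.5′, letters a–x): 0.12326/0.0833333 → 1 → b, 0.27300/0.0416667 → 6 → g; chars bg.
Extended square (30″×15″, digits 0–9): 0.03992/0.00833333 → 4, 0.02300/0.00416667 → 5; chars 45.

FR94bg45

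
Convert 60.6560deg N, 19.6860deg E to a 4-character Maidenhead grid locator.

JP90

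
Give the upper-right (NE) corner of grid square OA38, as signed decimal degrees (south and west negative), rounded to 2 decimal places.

-81.00, 108.00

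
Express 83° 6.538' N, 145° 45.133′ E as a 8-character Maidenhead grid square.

QR23vc06

Add 180° to longitude and 90° to latitude: 325.75222, 173.10897.
Field: lon ⌊325.75222/20⌋ = 16 → Q; lat ⌊173.10897/10⌋ = 17 → R.
Square: lon ⌊5.75222/2⌋ = 2; lat ⌊3.10897/1⌋ = 3.
Subsquare: lon ⌊1.75222/0.0833333⌋ = 21 → v; lat ⌊0.10897/0.0416667⌋ = 2 → c.
Extended square: lon ⌊0.00222/0.00833333⌋ = 0; lat ⌊0.02563/0.00416667⌋ = 6.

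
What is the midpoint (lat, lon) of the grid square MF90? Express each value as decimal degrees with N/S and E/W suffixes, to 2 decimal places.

Field M=12, F=5: +12·20° lon, +5·10° lat → SW at lon 60°, lat -40°.
Square 9, 0: +9·2° lon, +0·1° lat → SW at lon 78°, lat -40°.
Cell spans 2° lon × 1° lat. Centre is SW corner plus half of each.
latitude 39.50° S, longitude 79.00° E.

39.50° S, 79.00° E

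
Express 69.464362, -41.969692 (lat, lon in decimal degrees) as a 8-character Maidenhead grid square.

GP99al31

Shift to the Maidenhead origin (180°W, 90°S): lon 138.03031, lat 159.46436.
Field (20°×10°, letters A–R): 138.03031/20 → 6 → G, 159.46436/10 → 15 → P; chars GP.
Square (2°×1°, digits 0–9): 18.03031/2 → 9, 9.46436/1 → 9; chars 99.
Subsquare (5′×2.5′, letters a–x): 0.03031/0.0833333 → 0 → a, 0.46436/0.0416667 → 11 → l; chars al.
Extended square (30″×15″, digits 0–9): 0.03031/0.00833333 → 3, 0.00603/0.00416667 → 1; chars 31.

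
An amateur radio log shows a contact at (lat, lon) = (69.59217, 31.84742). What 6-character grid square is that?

KP59wo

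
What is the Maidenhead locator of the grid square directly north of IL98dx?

IL99da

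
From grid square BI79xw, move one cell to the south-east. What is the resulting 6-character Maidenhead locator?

BI89av

Longitude subsquare x = 23; +1 → 24, wraps to 0 = a, carry into square.
Longitude square 7; +1 → 8.
Latitude subsquare w = 22; −1 → 21 = v.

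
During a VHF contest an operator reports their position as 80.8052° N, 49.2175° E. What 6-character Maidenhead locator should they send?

Add 180° to longitude and 90° to latitude: 229.2175, 170.8052.
Field: lon ⌊229.2175/20⌋ = 11 → L; lat ⌊170.8052/10⌋ = 17 → R.
Square: lon ⌊9.2175/2⌋ = 4; lat ⌊0.8052/1⌋ = 0.
Subsquare: lon ⌊1.2175/0.0833333⌋ = 14 → o; lat ⌊0.8052/0.0416667⌋ = 19 → t.

LR40ot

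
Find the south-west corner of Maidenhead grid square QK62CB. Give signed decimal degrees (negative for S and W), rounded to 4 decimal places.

Field Q=16, K=10: +16·20° lon, +10·10° lat → SW at lon 140°, lat 10°.
Square 6, 2: +6·2° lon, +2·1° lat → SW at lon 152°, lat 12°.
Subsquare c=2, b=1: +2·0.0833333° lon, +1·0.0416667° lat → SW at lon 152.167°, lat 12.0417°.
latitude 12.0417, longitude 152.1667.

12.0417, 152.1667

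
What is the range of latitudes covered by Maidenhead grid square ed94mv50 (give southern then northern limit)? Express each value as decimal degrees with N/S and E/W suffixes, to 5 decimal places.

55.12500° S, 55.12083° S

Field E=4, D=3: +4·20° lon, +3·10° lat → SW at lon -100°, lat -60°.
Square 9, 4: +9·2° lon, +4·1° lat → SW at lon -82°, lat -56°.
Subsquare m=12, v=21: +12·0.0833333° lon, +21·0.0416667° lat → SW at lon -81°, lat -55.125°.
Extended square 5, 0: +5·0.00833333° lon, +0·0.00416667° lat → SW at lon -80.9583°, lat -55.125°.
Cell spans 0.00833333° lon × 0.00416667° lat.
south 55.12500° S, north 55.12083° S.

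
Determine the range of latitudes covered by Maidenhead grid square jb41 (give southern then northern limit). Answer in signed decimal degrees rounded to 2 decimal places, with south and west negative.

-79.00, -78.00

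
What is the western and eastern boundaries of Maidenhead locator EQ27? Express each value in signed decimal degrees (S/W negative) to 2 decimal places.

Field E=4, Q=16: +4·20° lon, +16·10° lat → SW at lon -100°, lat 70°.
Square 2, 7: +2·2° lon, +7·1° lat → SW at lon -96°, lat 77°.
Cell spans 2° lon × 1° lat.
west -96.00, east -94.00.

-96.00, -94.00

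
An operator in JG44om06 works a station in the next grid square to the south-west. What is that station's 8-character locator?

JG44nm95

Longitude extended square 0; −1 → -1, wraps to 9, carry into subsquare.
Longitude subsquare o = 14; −1 → 13 = n.
Latitude extended square 6; −1 → 5.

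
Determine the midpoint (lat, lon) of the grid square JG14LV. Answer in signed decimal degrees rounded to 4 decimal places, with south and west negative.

Field J=9, G=6: +9·20° lon, +6·10° lat → SW at lon 0°, lat -30°.
Square 1, 4: +1·2° lon, +4·1° lat → SW at lon 2°, lat -26°.
Subsquare l=11, v=21: +11·0.0833333° lon, +21·0.0416667° lat → SW at lon 2.91667°, lat -25.125°.
Cell spans 0.0833333° lon × 0.0416667° lat. Centre is SW corner plus half of each.
latitude -25.1042, longitude 2.9583.

-25.1042, 2.9583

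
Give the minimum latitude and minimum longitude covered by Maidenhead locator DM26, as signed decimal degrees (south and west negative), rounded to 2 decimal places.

Field D=3, M=12: +3·20° lon, +12·10° lat → SW at lon -120°, lat 30°.
Square 2, 6: +2·2° lon, +6·1° lat → SW at lon -116°, lat 36°.
latitude 36.00, longitude -116.00.

36.00, -116.00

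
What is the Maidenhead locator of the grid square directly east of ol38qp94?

Longitude extended square 9; +1 → 10, wraps to 0, carry into subsquare.
Longitude subsquare q = 16; +1 → 17 = r.
The latitude characters are unchanged.

OL38rp04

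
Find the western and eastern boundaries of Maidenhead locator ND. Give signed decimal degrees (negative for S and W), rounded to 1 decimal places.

Field N=13, D=3: +13·20° lon, +3·10° lat → SW at lon 80°, lat -60°.
Cell spans 20° lon × 10° lat.
west 80.0, east 100.0.

80.0, 100.0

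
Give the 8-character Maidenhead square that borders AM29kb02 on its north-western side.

Longitude extended square 0; −1 → -1, wraps to 9, carry into subsquare.
Longitude subsquare k = 10; −1 → 9 = j.
Latitude extended square 2; +1 → 3.

AM29jb93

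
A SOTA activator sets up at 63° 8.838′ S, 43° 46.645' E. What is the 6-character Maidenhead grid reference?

LC16vu

Shift to the Maidenhead origin (180°W, 90°S): lon 223.7774, lat 26.8527.
Field: lon ⌊223.7774/20⌋ = 11 → L; lat ⌊26.8527/10⌋ = 2 → C.
Square: lon ⌊3.7774/2⌋ = 1; lat ⌊6.8527/1⌋ = 6.
Subsquare: lon ⌊1.7774/0.0833333⌋ = 21 → v; lat ⌊0.8527/0.0416667⌋ = 20 → u.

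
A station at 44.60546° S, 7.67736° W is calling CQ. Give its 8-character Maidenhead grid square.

Add 180° to longitude and 90° to latitude: 172.32264, 45.39454.
Field: 172.32264/20 → 8 → I, 45.39454/10 → 4 → E; chars IE.
Square: 12.32264/2 → 6, 5.39454/1 → 5; chars 65.
Subsquare: 0.32264/0.0833333 → 3 → d, 0.39454/0.0416667 → 9 → j; chars dj.
Extended square: 0.07264/0.00833333 → 8, 0.01954/0.00416667 → 4; chars 84.

IE65dj84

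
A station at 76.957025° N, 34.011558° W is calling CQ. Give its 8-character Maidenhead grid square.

HQ26xw89

Offset from 180°W / 90°S: lon 145.98844°, lat 166.95702°.
Field: lon ⌊145.98844/20⌋ = 7 → H; lat ⌊166.95702/10⌋ = 16 → Q.
Square: lon ⌊5.98844/2⌋ = 2; lat ⌊6.95702/1⌋ = 6.
Subsquare: lon ⌊1.98844/0.0833333⌋ = 23 → x; lat ⌊0.95702/0.0416667⌋ = 22 → w.
Extended square: lon ⌊0.07178/0.00833333⌋ = 8; lat ⌊0.04036/0.00416667⌋ = 9.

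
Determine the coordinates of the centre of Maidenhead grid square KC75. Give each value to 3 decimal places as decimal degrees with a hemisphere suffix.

Field K=10, C=2: +10·20° lon, +2·10° lat → SW at lon 20°, lat -70°.
Square 7, 5: +7·2° lon, +5·1° lat → SW at lon 34°, lat -65°.
Cell spans 2° lon × 1° lat. Centre is SW corner plus half of each.
latitude 64.500° S, longitude 35.000° E.

64.500° S, 35.000° E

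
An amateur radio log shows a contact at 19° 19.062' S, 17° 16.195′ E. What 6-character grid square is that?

JH80pq

Offset from 180°W / 90°S: lon 197.2699°, lat 70.6823°.
Field (20°×10°, letters A–R): 197.2699/20 → 9 → J, 70.6823/10 → 7 → H; chars JH.
Square (2°×1°, digits 0–9): 17.2699/2 → 8, 0.6823/1 → 0; chars 80.
Subsquare (5′×2.5′, letters a–x): 1.2699/0.0833333 → 15 → p, 0.6823/0.0416667 → 16 → q; chars pq.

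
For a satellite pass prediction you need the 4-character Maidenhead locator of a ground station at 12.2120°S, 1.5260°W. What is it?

Add 180° to longitude and 90° to latitude: 178.47, 77.79.
Field (20°×10°, letters A–R): lon ⌊178.47/20⌋ = 8 → I; lat ⌊77.79/10⌋ = 7 → H.
Square (2°×1°, digits 0–9): lon ⌊18.47/2⌋ = 9; lat ⌊7.79/1⌋ = 7.

IH97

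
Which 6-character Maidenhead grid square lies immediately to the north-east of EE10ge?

Longitude subsquare g = 6; +1 → 7 = h.
Latitude subsquare e = 4; +1 → 5 = f.

EE10hf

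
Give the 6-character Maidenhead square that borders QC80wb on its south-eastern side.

QC80xa

Longitude subsquare w = 22; +1 → 23 = x.
Latitude subsquare b = 1; −1 → 0 = a.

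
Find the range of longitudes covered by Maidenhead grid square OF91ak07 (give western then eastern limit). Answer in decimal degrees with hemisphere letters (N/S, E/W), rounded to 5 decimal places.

Field O=14, F=5: +14·20° lon, +5·10° lat → SW at lon 100°, lat -40°.
Square 9, 1: +9·2° lon, +1·1° lat → SW at lon 118°, lat -39°.
Subsquare a=0, k=10: +0·0.0833333° lon, +10·0.0416667° lat → SW at lon 118°, lat -38.5833°.
Extended square 0, 7: +0·0.00833333° lon, +7·0.00416667° lat → SW at lon 118°, lat -38.5542°.
Cell spans 0.00833333° lon × 0.00416667° lat.
west 118.00000° E, east 118.00833° E.

118.00000° E, 118.00833° E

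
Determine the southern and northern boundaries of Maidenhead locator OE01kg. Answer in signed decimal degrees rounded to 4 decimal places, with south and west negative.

-48.7500, -48.7083

Field O=14, E=4: +14·20° lon, +4·10° lat → SW at lon 100°, lat -50°.
Square 0, 1: +0·2° lon, +1·1° lat → SW at lon 100°, lat -49°.
Subsquare k=10, g=6: +10·0.0833333° lon, +6·0.0416667° lat → SW at lon 100.833°, lat -48.75°.
Cell spans 0.0833333° lon × 0.0416667° lat.
south -48.7500, north -48.7083.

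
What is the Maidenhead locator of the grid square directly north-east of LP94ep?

LP94fq

Longitude subsquare e = 4; +1 → 5 = f.
Latitude subsquare p = 15; +1 → 16 = q.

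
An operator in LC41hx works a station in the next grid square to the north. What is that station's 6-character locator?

LC42ha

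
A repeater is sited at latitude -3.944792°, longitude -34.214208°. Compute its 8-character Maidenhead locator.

HI26vb43

Shift to the Maidenhead origin (180°W, 90°S): lon 145.78579, lat 86.05521.
Field (20°×10°, letters A–R): lon ⌊145.78579/20⌋ = 7 → H; lat ⌊86.05521/10⌋ = 8 → I.
Square (2°×1°, digits 0–9): lon ⌊5.78579/2⌋ = 2; lat ⌊6.05521/1⌋ = 6.
Subsquare (5′×2.5′, letters a–x): lon ⌊1.78579/0.0833333⌋ = 21 → v; lat ⌊0.05521/0.0416667⌋ = 1 → b.
Extended square (30″×15″, digits 0–9): lon ⌊0.03579/0.00833333⌋ = 4; lat ⌊0.01354/0.00416667⌋ = 3.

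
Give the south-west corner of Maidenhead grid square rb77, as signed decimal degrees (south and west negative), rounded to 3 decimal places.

-73.000, 174.000

Field R=17, B=1: +17·20° lon, +1·10° lat → SW at lon 160°, lat -80°.
Square 7, 7: +7·2° lon, +7·1° lat → SW at lon 174°, lat -73°.
latitude -73.000, longitude 174.000.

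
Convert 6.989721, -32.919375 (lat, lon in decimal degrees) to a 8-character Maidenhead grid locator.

HJ36mx97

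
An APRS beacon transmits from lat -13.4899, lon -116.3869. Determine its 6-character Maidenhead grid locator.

DH16tm

Offset from 180°W / 90°S: lon 63.6131°, lat 76.5101°.
Field: 63.6131/20 → 3 → D, 76.5101/10 → 7 → H; chars DH.
Square: 3.6131/2 → 1, 6.5101/1 → 6; chars 16.
Subsquare: 1.6131/0.0833333 → 19 → t, 0.5101/0.0416667 → 12 → m; chars tm.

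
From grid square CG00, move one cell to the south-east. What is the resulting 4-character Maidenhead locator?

CF19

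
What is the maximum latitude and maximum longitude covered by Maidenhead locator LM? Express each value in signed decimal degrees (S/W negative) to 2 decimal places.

Field L=11, M=12: +11·20° lon, +12·10° lat → SW at lon 40°, lat 30°.
Cell spans 20° lon × 10° lat. NE corner is SW corner plus one full cell.
latitude 40.00, longitude 60.00.

40.00, 60.00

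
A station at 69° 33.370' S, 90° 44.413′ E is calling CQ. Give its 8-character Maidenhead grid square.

Add 180° to longitude and 90° to latitude: 270.74022, 20.44383.
Field: 270.74022/20 → 13 → N, 20.44383/10 → 2 → C; chars NC.
Square: 10.74022/2 → 5, 0.44383/1 → 0; chars 50.
Subsquare: 0.74022/0.0833333 → 8 → i, 0.44383/0.0416667 → 10 → k; chars ik.
Extended square: 0.07355/0.00833333 → 8, 0.02717/0.00416667 → 6; chars 86.

NC50ik86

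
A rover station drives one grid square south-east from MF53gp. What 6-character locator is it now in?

Longitude subsquare g = 6; +1 → 7 = h.
Latitude subsquare p = 15; −1 → 14 = o.

MF53ho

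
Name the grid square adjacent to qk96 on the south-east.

RK05

Longitude square 9; +1 → 10, wraps to 0, carry into field.
Longitude field Q = 16; +1 → 17 = R.
Latitude square 6; −1 → 5.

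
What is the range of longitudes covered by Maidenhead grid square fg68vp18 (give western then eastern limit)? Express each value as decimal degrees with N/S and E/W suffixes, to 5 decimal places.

66.24167° W, 66.23333° W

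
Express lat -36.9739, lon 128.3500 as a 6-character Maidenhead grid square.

PF43ea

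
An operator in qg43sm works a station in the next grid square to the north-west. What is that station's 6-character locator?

QG43rn

Longitude subsquare s = 18; −1 → 17 = r.
Latitude subsquare m = 12; +1 → 13 = n.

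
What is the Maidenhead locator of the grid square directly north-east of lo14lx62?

LO14lx73

Longitude extended square 6; +1 → 7.
Latitude extended square 2; +1 → 3.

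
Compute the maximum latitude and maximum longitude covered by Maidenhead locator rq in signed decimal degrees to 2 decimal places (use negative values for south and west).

80.00, 180.00

Field R=17, Q=16: +17·20° lon, +16·10° lat → SW at lon 160°, lat 70°.
Cell spans 20° lon × 10° lat. NE corner is SW corner plus one full cell.
latitude 80.00, longitude 180.00.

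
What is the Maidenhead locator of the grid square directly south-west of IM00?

Longitude square 0; −1 → -1, wraps to 9, carry into field.
Longitude field I = 8; −1 → 7 = H.
Latitude square 0; −1 → -1, wraps to 9, carry into field.
Latitude field M = 12; −1 → 11 = L.

HL99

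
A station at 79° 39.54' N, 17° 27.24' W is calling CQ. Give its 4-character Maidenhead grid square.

IQ19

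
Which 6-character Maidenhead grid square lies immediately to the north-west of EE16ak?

EE06xl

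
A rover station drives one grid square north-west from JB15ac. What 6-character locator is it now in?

JB05xd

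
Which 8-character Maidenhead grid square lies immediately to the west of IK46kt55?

Longitude extended square 5; −1 → 4.
The latitude characters are unchanged.

IK46kt45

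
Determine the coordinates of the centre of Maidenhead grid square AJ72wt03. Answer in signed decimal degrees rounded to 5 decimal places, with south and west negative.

2.80625, -164.16250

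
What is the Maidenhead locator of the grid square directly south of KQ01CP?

Latitude subsquare p = 15; −1 → 14 = o.
The longitude characters are unchanged.

KQ01co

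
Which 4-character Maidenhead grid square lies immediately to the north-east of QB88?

QB99

Longitude square 8; +1 → 9.
Latitude square 8; +1 → 9.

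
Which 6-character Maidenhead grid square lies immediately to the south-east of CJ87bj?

CJ87ci

Longitude subsquare b = 1; +1 → 2 = c.
Latitude subsquare j = 9; −1 → 8 = i.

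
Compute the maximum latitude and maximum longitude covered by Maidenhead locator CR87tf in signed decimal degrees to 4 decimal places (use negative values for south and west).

87.2500, -122.3333

Field C=2, R=17: +2·20° lon, +17·10° lat → SW at lon -140°, lat 80°.
Square 8, 7: +8·2° lon, +7·1° lat → SW at lon -124°, lat 87°.
Subsquare t=19, f=5: +19·0.0833333° lon, +5·0.0416667° lat → SW at lon -122.417°, lat 87.2083°.
Cell spans 0.0833333° lon × 0.0416667° lat. NE corner is SW corner plus one full cell.
latitude 87.2500, longitude -122.3333.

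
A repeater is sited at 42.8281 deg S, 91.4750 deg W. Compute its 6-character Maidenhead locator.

Add 180° to longitude and 90° to latitude: 88.5250, 47.1719.
Field: 88.5250/20 → 4 → E, 47.1719/10 → 4 → E; chars EE.
Square: 8.5250/2 → 4, 7.1719/1 → 7; chars 47.
Subsquare: 0.5250/0.0833333 → 6 → g, 0.1719/0.0416667 → 4 → e; chars ge.

EE47ge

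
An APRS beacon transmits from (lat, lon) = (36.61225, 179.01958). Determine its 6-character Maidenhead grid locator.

Offset from 180°W / 90°S: lon 359.0196°, lat 126.6123°.
Field: 359.0196/20 → 17 → R, 126.6123/10 → 12 → M; chars RM.
Square: 19.0196/2 → 9, 6.6123/1 → 6; chars 96.
Subsquare: 1.0196/0.0833333 → 12 → m, 0.6123/0.0416667 → 14 → o; chars mo.

RM96mo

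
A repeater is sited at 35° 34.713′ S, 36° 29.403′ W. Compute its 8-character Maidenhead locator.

HF14sk11

Shift to the Maidenhead origin (180°W, 90°S): lon 143.50995, lat 54.42145.
Field: 143.50995/20 → 7 → H, 54.42145/10 → 5 → F; chars HF.
Square: 3.50995/2 → 1, 4.42145/1 → 4; chars 14.
Subsquare: 1.50995/0.0833333 → 18 → s, 0.42145/0.0416667 → 10 → k; chars sk.
Extended square: 0.00995/0.00833333 → 1, 0.00478/0.00416667 → 1; chars 11.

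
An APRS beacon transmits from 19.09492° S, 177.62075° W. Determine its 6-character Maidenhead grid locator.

AH10ev

Offset from 180°W / 90°S: lon 2.3793°, lat 70.9051°.
Field: lon ⌊2.3793/20⌋ = 0 → A; lat ⌊70.9051/10⌋ = 7 → H.
Square: lon ⌊2.3793/2⌋ = 1; lat ⌊0.9051/1⌋ = 0.
Subsquare: lon ⌊0.3793/0.0833333⌋ = 4 → e; lat ⌊0.9051/0.0416667⌋ = 21 → v.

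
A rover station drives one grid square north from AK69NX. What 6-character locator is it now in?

Latitude subsquare x = 23; +1 → 24, wraps to 0 = a, carry into square.
Latitude square 9; +1 → 10, wraps to 0, carry into field.
Latitude field K = 10; +1 → 11 = L.
The longitude characters are unchanged.

AL60na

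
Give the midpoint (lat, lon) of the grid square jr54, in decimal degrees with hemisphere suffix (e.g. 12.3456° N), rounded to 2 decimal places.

84.50° N, 11.00° E

Field J=9, R=17: +9·20° lon, +17·10° lat → SW at lon 0°, lat 80°.
Square 5, 4: +5·2° lon, +4·1° lat → SW at lon 10°, lat 84°.
Cell spans 2° lon × 1° lat. Centre is SW corner plus half of each.
latitude 84.50° N, longitude 11.00° E.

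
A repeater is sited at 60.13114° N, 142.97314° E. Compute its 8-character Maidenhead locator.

QP10ld61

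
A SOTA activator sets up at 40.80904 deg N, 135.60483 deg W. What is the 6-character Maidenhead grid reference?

CN20et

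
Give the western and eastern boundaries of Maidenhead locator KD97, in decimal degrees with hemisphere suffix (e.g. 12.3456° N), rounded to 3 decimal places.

Field K=10, D=3: +10·20° lon, +3·10° lat → SW at lon 20°, lat -60°.
Square 9, 7: +9·2° lon, +7·1° lat → SW at lon 38°, lat -53°.
Cell spans 2° lon × 1° lat.
west 38.000° E, east 40.000° E.

38.000° E, 40.000° E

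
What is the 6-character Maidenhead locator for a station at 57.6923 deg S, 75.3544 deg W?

Add 180° to longitude and 90° to latitude: 104.6456, 32.3077.
Field: lon ⌊104.6456/20⌋ = 5 → F; lat ⌊32.3077/10⌋ = 3 → D.
Square: lon ⌊4.6456/2⌋ = 2; lat ⌊2.3077/1⌋ = 2.
Subsquare: lon ⌊0.6456/0.0833333⌋ = 7 → h; lat ⌊0.3077/0.0416667⌋ = 7 → h.

FD22hh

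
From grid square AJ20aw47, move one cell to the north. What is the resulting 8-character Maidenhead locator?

Latitude extended square 7; +1 → 8.
The longitude characters are unchanged.

AJ20aw48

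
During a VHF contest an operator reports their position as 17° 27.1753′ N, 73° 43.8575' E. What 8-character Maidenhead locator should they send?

MK67uk78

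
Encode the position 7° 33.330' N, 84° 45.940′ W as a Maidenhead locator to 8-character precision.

EJ77on83

Offset from 180°W / 90°S: lon 95.23433°, lat 97.55550°.
Field: 95.23433/20 → 4 → E, 97.55550/10 → 9 → J; chars EJ.
Square: 15.23433/2 → 7, 7.55550/1 → 7; chars 77.
Subsquare: 1.23433/0.0833333 → 14 → o, 0.55550/0.0416667 → 13 → n; chars on.
Extended square: 0.06767/0.00833333 → 8, 0.01383/0.00416667 → 3; chars 83.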